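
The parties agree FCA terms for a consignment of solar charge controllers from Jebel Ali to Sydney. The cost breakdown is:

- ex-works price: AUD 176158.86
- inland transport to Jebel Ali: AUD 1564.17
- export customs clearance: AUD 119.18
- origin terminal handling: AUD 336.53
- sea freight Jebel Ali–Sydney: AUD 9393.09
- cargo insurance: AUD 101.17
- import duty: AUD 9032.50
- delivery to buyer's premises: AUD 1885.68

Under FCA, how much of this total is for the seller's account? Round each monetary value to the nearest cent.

FCA: the seller delivers export-cleared goods to the carrier; the buyer bears costs from that point.
Seller's account: goods 176158.86 + inland to port 1564.17 + export clearance 119.18 = 177842.21
Buyer's account: origin terminal 336.53 + freight 9393.09 + insurance 101.17 + duty 9032.50 + delivery 1885.68 = 20748.97

Seller's account: AUD 177842.21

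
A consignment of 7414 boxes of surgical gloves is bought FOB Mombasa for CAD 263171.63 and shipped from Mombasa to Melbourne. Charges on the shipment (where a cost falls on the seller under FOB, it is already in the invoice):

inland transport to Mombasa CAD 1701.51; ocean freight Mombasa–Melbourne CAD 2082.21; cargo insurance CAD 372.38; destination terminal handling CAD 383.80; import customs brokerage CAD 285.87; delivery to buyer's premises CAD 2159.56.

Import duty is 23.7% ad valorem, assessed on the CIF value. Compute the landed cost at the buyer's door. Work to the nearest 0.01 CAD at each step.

FOB: the seller bears costs until goods are on board at the origin port; the buyer bears freight, insurance and all costs thereafter.
Already in the invoice (seller's account under FOB): inland to port — exclude.
CIF value = FOB price + freight + insurance = 263171.63 + 2082.21 + 372.38 = 265626.22
Import duty = 265626.22 × 23.7% = 62953.41
Buyer bears: freight 2082.21 + insurance 372.38 + destination terminal 383.80 + brokerage 285.87 + delivery 2159.56 + duty 62953.41 = 68237.23
Landed cost = invoice 263171.63 + 68237.23 = 331408.86

Total landed cost: CAD 331408.86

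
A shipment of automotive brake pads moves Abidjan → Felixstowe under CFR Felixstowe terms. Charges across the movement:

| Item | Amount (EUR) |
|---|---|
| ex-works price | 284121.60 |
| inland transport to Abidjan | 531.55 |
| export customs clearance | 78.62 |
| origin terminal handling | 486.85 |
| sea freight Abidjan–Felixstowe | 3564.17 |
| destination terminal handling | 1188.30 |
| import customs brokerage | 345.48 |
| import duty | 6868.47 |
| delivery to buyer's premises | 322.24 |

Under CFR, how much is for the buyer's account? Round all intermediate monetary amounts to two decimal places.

Buyer's account: EUR 8724.49

CFR: the seller pays costs through ocean freight to the destination port, but not insurance.
Seller's account: goods 284121.60 + inland to port 531.55 + export clearance 78.62 + origin terminal 486.85 + freight 3564.17 = 288782.79
Buyer's account: destination terminal 1188.30 + brokerage 345.48 + duty 6868.47 + delivery 322.24 = 8724.49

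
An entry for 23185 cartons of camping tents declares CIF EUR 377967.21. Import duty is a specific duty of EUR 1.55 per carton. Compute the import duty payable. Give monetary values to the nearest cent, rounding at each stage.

Import duty: EUR 35936.75

Import duty = 23185 × 1.55 = 35936.75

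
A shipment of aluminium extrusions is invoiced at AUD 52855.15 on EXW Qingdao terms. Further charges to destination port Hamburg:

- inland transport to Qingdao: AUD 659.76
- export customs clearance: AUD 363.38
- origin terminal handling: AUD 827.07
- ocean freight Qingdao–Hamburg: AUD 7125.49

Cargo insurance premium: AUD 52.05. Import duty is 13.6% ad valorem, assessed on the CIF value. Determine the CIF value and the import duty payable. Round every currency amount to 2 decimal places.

CIF = EXW price + pre-shipment costs + freight + insurance
CIF = 52855.15 + 659.76 + 363.38 + 827.07 + 7125.49 + 52.05 = 61882.90
Import duty = 61882.90 × 13.6% = 8416.07

CIF value: AUD 61882.90; import duty: AUD 8416.07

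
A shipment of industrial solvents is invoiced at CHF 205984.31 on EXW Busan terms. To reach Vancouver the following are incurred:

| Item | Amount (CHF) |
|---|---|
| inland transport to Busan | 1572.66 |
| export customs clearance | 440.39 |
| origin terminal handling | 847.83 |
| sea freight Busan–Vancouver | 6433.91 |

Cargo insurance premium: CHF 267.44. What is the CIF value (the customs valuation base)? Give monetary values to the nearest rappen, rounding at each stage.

CIF value: CHF 215546.54

CIF = EXW price + pre-shipment costs + freight + insurance
CIF = 205984.31 + 1572.66 + 440.39 + 847.83 + 6433.91 + 267.44 = 215546.54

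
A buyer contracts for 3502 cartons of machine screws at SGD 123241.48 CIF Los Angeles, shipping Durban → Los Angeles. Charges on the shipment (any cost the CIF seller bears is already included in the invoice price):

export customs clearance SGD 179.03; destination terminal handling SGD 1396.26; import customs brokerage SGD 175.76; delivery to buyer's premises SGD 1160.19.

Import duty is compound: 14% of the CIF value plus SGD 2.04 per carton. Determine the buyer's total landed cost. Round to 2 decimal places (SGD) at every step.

CIF: the seller pays costs through ocean freight and marine insurance to the destination port.
Already in the invoice (seller's account under CIF): export clearance — exclude.
The CIF price already equals the CIF value: 123241.48
Ad valorem component: 123241.48 × 14% = 17253.81
Specific component: 3502 × 2.04 = 7144.08
Import duty = 17253.81 + 7144.08 = 24397.89
Buyer bears: destination terminal 1396.26 + brokerage 175.76 + delivery 1160.19 + duty 24397.89 = 27130.10
Landed cost = invoice 123241.48 + 27130.10 = 150371.58

Total landed cost: SGD 150371.58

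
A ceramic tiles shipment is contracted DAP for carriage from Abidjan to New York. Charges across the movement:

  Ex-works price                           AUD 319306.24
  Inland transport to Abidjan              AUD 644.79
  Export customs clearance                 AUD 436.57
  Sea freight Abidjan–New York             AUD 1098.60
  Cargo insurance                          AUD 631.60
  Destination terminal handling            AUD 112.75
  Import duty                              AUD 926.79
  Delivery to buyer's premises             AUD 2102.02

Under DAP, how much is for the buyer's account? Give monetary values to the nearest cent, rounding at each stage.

Buyer's account: AUD 926.79

DAP: the seller bears all costs to the named destination except import duty and clearance.
Seller's account: goods 319306.24 + inland to port 644.79 + export clearance 436.57 + freight 1098.60 + insurance 631.60 + destination terminal 112.75 + delivery 2102.02 = 324332.57
Buyer's account: duty 926.79 = 926.79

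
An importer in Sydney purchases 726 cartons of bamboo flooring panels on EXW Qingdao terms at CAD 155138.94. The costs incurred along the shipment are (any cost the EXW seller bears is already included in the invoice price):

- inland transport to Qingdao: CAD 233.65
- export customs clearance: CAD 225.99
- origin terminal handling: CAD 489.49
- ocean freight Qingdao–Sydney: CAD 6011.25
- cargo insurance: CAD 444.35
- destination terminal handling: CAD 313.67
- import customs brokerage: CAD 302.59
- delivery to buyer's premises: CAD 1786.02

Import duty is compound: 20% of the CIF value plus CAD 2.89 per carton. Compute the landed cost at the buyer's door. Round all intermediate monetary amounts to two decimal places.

EXW: the seller makes goods available at their premises; the buyer bears all onward costs.
CIF value = EXW price + inland to port + export clearance + origin terminal + freight + insurance = 155138.94 + 233.65 + 225.99 + 489.49 + 6011.25 + 444.35 = 162543.67
Ad valorem component: 162543.67 × 20% = 32508.73
Specific component: 726 × 2.89 = 2098.14
Import duty = 32508.73 + 2098.14 = 34606.87
Buyer bears: inland to port 233.65 + export clearance 225.99 + origin terminal 489.49 + freight 6011.25 + insurance 444.35 + destination terminal 313.67 + brokerage 302.59 + delivery 1786.02 + duty 34606.87 = 44413.88
Landed cost = invoice 155138.94 + 44413.88 = 199552.82

Total landed cost: CAD 199552.82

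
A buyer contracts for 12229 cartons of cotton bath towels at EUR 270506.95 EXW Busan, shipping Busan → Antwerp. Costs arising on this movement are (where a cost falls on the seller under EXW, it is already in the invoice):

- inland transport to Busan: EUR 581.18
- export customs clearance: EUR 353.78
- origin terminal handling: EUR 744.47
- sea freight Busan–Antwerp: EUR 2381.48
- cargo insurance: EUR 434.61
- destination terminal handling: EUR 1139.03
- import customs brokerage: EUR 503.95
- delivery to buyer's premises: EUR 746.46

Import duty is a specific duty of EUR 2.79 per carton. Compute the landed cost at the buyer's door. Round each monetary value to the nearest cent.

EXW: the seller makes goods available at their premises; the buyer bears all onward costs.
CIF value = EXW price + inland to port + export clearance + origin terminal + freight + insurance = 270506.95 + 581.18 + 353.78 + 744.47 + 2381.48 + 434.61 = 275002.47
Import duty = 12229 × 2.79 = 34118.91
Buyer bears: inland to port 581.18 + export clearance 353.78 + origin terminal 744.47 + freight 2381.48 + insurance 434.61 + destination terminal 1139.03 + brokerage 503.95 + delivery 746.46 + duty 34118.91 = 41003.87
Landed cost = invoice 270506.95 + 41003.87 = 311510.82

Total landed cost: EUR 311510.82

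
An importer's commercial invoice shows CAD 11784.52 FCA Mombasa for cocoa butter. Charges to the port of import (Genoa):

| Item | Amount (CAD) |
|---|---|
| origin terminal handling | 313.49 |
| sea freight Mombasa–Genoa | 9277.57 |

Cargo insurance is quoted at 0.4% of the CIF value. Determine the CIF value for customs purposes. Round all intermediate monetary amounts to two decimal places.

CIF value: CAD 21461.43

Let C be the CIF value. C = FCA price + pre-shipment costs + freight + 0.4% × C
C − 0.4% × C = 11784.52 + 313.49 + 9277.57
0.996 × C = 21375.58
C = 21375.58 / 0.996 = 21461.43
Insurance premium = 0.4% × 21461.43 = 85.85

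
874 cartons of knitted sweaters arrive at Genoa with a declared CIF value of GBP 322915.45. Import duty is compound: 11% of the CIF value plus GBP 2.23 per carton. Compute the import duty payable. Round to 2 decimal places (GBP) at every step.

Ad valorem component: 322915.45 × 11% = 35520.70
Specific component: 874 × 2.23 = 1949.02
Import duty = 35520.70 + 1949.02 = 37469.72

Import duty: GBP 37469.72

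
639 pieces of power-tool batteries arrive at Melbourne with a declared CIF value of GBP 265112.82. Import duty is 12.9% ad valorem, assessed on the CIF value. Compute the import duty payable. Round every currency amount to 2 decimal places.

Import duty = 265112.82 × 12.9% = 34199.55

Import duty: GBP 34199.55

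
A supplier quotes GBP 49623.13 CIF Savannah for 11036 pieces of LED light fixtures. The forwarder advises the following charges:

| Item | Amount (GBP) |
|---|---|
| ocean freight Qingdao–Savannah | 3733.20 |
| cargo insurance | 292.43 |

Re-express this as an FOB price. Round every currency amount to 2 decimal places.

FOB price: GBP 45597.50

From CIF to FOB, the seller no longer bears: freight, insurance.
FOB price = 49623.13 − 3733.20 − 292.43 = 45597.50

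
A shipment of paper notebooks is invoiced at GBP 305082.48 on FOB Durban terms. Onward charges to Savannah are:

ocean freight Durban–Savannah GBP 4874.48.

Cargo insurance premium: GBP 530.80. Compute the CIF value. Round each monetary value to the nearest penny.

CIF value: GBP 310487.76

CIF = FOB price + freight + insurance
CIF = 305082.48 + 4874.48 + 530.80 = 310487.76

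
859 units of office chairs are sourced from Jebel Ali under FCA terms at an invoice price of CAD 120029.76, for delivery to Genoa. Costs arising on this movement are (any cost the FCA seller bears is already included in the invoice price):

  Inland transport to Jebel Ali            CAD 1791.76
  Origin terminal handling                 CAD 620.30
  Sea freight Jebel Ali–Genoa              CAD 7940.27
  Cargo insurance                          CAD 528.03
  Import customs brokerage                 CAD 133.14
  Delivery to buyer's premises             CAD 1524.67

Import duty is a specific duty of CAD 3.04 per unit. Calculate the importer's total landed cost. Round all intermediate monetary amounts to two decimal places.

FCA: the seller delivers export-cleared goods to the carrier; the buyer bears costs from that point.
Already in the invoice (seller's account under FCA): inland to port — exclude.
CIF value = FCA price + origin terminal + freight + insurance = 120029.76 + 620.30 + 7940.27 + 528.03 = 129118.36
Import duty = 859 × 3.04 = 2611.36
Buyer bears: origin terminal 620.30 + freight 7940.27 + insurance 528.03 + brokerage 133.14 + delivery 1524.67 + duty 2611.36 = 13357.77
Landed cost = invoice 120029.76 + 13357.77 = 133387.53

Total landed cost: CAD 133387.53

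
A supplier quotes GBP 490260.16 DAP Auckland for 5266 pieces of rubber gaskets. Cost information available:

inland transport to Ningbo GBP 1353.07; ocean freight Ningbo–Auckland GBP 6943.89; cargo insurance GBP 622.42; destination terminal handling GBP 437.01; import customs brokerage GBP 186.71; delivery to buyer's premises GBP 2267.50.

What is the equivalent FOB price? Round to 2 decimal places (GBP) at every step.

Not relevant to the conversion: inland to port — on the seller under both DAP and FOB; already in the DAP price and stays in the FOB price. brokerage — on the buyer under both terms; not part of either seller's price.
From DAP to FOB, the seller no longer bears: freight, insurance, destination terminal, delivery.
FOB price = 490260.16 − 6943.89 − 622.42 − 437.01 − 2267.50 = 479989.34

FOB price: GBP 479989.34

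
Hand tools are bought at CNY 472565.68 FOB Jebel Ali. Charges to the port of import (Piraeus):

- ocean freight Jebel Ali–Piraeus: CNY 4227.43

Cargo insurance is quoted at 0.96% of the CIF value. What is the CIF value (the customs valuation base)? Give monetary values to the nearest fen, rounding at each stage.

CIF value: CNY 481414.69

Let C be the CIF value. C = FOB price + freight + 0.96% × C
C − 0.96% × C = 472565.68 + 4227.43
0.9904 × C = 476793.11
C = 476793.11 / 0.9904 = 481414.69
Insurance premium = 0.96% × 481414.69 = 4621.58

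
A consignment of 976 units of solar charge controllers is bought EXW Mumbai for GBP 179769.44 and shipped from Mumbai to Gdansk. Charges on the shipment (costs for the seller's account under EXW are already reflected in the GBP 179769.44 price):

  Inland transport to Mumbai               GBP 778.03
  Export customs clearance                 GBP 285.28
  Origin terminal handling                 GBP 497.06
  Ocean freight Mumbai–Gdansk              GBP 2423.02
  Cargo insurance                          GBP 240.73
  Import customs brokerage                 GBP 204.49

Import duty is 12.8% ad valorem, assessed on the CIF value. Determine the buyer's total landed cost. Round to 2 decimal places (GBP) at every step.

EXW: the seller makes goods available at their premises; the buyer bears all onward costs.
CIF value = EXW price + inland to port + export clearance + origin terminal + freight + insurance = 179769.44 + 778.03 + 285.28 + 497.06 + 2423.02 + 240.73 = 183993.56
Import duty = 183993.56 × 12.8% = 23551.18
Buyer bears: inland to port 778.03 + export clearance 285.28 + origin terminal 497.06 + freight 2423.02 + insurance 240.73 + brokerage 204.49 + duty 23551.18 = 27979.79
Landed cost = invoice 179769.44 + 27979.79 = 207749.23

Total landed cost: GBP 207749.23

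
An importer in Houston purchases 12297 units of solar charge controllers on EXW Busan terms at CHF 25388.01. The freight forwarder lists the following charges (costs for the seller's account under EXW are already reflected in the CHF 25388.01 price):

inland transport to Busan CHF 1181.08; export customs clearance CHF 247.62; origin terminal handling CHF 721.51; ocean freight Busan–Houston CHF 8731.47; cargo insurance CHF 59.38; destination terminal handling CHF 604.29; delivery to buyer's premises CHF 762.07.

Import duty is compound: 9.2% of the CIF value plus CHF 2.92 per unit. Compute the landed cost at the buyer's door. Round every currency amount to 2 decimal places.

Total landed cost: CHF 76944.94

EXW: the seller makes goods available at their premises; the buyer bears all onward costs.
CIF value = EXW price + inland to port + export clearance + origin terminal + freight + insurance = 25388.01 + 1181.08 + 247.62 + 721.51 + 8731.47 + 59.38 = 36329.07
Ad valorem component: 36329.07 × 9.2% = 3342.27
Specific component: 12297 × 2.92 = 35907.24
Import duty = 3342.27 + 35907.24 = 39249.51
Buyer bears: inland to port 1181.08 + export clearance 247.62 + origin terminal 721.51 + freight 8731.47 + insurance 59.38 + destination terminal 604.29 + delivery 762.07 + duty 39249.51 = 51556.93
Landed cost = invoice 25388.01 + 51556.93 = 76944.94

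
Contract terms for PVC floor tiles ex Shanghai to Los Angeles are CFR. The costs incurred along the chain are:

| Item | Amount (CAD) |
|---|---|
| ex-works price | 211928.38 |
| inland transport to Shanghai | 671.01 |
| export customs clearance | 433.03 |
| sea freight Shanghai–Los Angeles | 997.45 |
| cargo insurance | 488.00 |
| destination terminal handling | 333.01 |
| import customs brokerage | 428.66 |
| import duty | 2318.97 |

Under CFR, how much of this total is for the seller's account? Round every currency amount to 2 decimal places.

Seller's account: CAD 214029.87

CFR: the seller pays costs through ocean freight to the destination port, but not insurance.
Seller's account: goods 211928.38 + inland to port 671.01 + export clearance 433.03 + freight 997.45 = 214029.87
Buyer's account: insurance 488.00 + destination terminal 333.01 + brokerage 428.66 + duty 2318.97 = 3568.64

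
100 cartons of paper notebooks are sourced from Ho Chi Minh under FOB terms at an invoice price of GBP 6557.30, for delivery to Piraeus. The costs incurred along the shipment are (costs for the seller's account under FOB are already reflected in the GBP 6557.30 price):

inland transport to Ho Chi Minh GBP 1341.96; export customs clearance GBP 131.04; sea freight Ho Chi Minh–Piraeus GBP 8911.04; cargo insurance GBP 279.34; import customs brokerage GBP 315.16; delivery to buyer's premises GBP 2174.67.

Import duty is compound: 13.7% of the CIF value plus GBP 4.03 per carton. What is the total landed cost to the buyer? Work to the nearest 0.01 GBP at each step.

Total landed cost: GBP 20797.94

FOB: the seller bears costs until goods are on board at the origin port; the buyer bears freight, insurance and all costs thereafter.
Already in the invoice (seller's account under FOB): inland to port, export clearance — exclude.
CIF value = FOB price + freight + insurance = 6557.30 + 8911.04 + 279.34 = 15747.68
Ad valorem component: 15747.68 × 13.7% = 2157.43
Specific component: 100 × 4.03 = 403.00
Import duty = 2157.43 + 403.00 = 2560.43
Buyer bears: freight 8911.04 + insurance 279.34 + brokerage 315.16 + delivery 2174.67 + duty 2560.43 = 14240.64
Landed cost = invoice 6557.30 + 14240.64 = 20797.94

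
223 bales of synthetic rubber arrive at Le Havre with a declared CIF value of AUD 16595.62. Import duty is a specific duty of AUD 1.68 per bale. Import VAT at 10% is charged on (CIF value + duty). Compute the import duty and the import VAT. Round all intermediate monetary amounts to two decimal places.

Import duty = 223 × 1.68 = 374.64
VAT base = CIF + duty = 16595.62 + 374.64 = 16970.26
Import VAT = 16970.26 × 10% = 1697.03

Import duty: AUD 374.64; import VAT: AUD 1697.03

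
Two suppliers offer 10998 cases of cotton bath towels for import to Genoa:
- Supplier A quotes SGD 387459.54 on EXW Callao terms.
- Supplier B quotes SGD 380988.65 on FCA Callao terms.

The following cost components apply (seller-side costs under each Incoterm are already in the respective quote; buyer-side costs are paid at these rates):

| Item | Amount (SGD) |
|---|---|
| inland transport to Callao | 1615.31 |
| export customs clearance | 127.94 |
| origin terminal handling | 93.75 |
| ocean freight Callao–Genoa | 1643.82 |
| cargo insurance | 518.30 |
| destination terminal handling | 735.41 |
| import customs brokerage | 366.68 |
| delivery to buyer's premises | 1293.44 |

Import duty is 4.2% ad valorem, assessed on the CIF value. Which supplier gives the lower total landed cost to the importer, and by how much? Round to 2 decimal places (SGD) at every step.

Supplier A (EXW):
CIF value = EXW price + inland to port + export clearance + origin terminal + freight + insurance = 387459.54 + 1615.31 + 127.94 + 93.75 + 1643.82 + 518.30 = 391458.66
Import duty = 391458.66 × 4.2% = 16441.26
Buyer bears (A): 1615.31 + 127.94 + 93.75 + 1643.82 + 518.30 + 735.41 + 366.68 + 1293.44 = 6394.65
Landed cost (A) = invoice 387459.54 + 6394.65 + duty 16441.26 = 410295.45
Supplier B (FCA):
CIF value = FCA price + origin terminal + freight + insurance = 380988.65 + 93.75 + 1643.82 + 518.30 = 383244.52
Import duty = 383244.52 × 4.2% = 16096.27
Buyer bears (B): 93.75 + 1643.82 + 518.30 + 735.41 + 366.68 + 1293.44 = 4651.40
Landed cost (B) = invoice 380988.65 + 4651.40 + duty 16096.27 = 401736.32
Difference = |410295.45 − 401736.32| = 8559.13

Supplier B is cheaper by SGD 8559.13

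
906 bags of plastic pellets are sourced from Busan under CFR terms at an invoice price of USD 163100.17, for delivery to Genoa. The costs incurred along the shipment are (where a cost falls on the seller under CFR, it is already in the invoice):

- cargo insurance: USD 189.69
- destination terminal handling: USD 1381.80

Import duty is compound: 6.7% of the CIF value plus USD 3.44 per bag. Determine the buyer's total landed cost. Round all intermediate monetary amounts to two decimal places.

CFR: the seller pays costs through ocean freight to the destination port, but not insurance.
CIF value = CFR price + insurance = 163100.17 + 189.69 = 163289.86
Ad valorem component: 163289.86 × 6.7% = 10940.42
Specific component: 906 × 3.44 = 3116.64
Import duty = 10940.42 + 3116.64 = 14057.06
Buyer bears: insurance 189.69 + destination terminal 1381.80 + duty 14057.06 = 15628.55
Landed cost = invoice 163100.17 + 15628.55 = 178728.72

Total landed cost: USD 178728.72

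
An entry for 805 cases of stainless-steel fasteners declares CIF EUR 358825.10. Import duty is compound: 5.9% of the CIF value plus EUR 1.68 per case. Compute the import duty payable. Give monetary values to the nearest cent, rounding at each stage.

Import duty: EUR 22523.08

Ad valorem component: 358825.10 × 5.9% = 21170.68
Specific component: 805 × 1.68 = 1352.40
Import duty = 21170.68 + 1352.40 = 22523.08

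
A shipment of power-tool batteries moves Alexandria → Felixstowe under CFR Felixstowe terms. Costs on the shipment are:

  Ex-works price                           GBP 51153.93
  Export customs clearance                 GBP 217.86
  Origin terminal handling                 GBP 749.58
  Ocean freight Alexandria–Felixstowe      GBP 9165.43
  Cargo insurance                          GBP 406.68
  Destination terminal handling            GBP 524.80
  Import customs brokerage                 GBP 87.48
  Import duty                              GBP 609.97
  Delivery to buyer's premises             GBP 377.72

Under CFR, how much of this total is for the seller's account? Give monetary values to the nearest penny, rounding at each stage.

Seller's account: GBP 61286.80

CFR: the seller pays costs through ocean freight to the destination port, but not insurance.
Seller's account: goods 51153.93 + export clearance 217.86 + origin terminal 749.58 + freight 9165.43 = 61286.80
Buyer's account: insurance 406.68 + destination terminal 524.80 + brokerage 87.48 + duty 609.97 + delivery 377.72 = 2006.65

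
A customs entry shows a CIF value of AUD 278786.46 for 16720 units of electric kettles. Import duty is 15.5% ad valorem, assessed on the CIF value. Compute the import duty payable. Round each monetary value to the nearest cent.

Import duty: AUD 43211.90

Import duty = 278786.46 × 15.5% = 43211.90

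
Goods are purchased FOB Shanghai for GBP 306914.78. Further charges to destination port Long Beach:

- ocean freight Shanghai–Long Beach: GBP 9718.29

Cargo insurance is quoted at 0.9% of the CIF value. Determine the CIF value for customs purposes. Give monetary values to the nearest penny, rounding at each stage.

CIF value: GBP 319508.65

Let C be the CIF value. C = FOB price + freight + 0.9% × C
C − 0.9% × C = 306914.78 + 9718.29
0.991 × C = 316633.07
C = 316633.07 / 0.991 = 319508.65
Insurance premium = 0.9% × 319508.65 = 2875.58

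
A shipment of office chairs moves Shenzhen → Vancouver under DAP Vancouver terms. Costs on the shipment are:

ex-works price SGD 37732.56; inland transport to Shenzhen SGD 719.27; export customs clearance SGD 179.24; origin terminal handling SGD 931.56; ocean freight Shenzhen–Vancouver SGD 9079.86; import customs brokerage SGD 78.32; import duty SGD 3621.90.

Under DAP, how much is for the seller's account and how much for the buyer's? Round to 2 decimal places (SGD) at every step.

Seller: SGD 48642.49; buyer: SGD 3700.22

DAP: the seller bears all costs to the named destination except import duty and clearance.
Seller's account: goods 37732.56 + inland to port 719.27 + export clearance 179.24 + origin terminal 931.56 + freight 9079.86 = 48642.49
Buyer's account: brokerage 78.32 + duty 3621.90 = 3700.22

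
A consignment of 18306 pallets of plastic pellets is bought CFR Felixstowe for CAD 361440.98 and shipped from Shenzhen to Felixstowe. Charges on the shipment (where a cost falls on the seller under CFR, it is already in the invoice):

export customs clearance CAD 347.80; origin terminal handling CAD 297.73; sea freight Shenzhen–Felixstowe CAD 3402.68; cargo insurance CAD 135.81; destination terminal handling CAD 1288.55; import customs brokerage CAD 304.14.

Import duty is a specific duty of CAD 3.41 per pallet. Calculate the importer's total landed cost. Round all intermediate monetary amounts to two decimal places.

CFR: the seller pays costs through ocean freight to the destination port, but not insurance.
Already in the invoice (seller's account under CFR): export clearance, origin terminal, freight — exclude.
CIF value = CFR price + insurance = 361440.98 + 135.81 = 361576.79
Import duty = 18306 × 3.41 = 62423.46
Buyer bears: insurance 135.81 + destination terminal 1288.55 + brokerage 304.14 + duty 62423.46 = 64151.96
Landed cost = invoice 361440.98 + 64151.96 = 425592.94

Total landed cost: CAD 425592.94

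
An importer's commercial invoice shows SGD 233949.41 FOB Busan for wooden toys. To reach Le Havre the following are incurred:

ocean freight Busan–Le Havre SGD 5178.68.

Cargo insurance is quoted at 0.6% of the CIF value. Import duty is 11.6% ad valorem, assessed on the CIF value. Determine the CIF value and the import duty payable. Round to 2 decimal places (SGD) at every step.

Let C be the CIF value. C = FOB price + freight + 0.6% × C
C − 0.6% × C = 233949.41 + 5178.68
0.994 × C = 239128.09
C = 239128.09 / 0.994 = 240571.52
Insurance premium = 0.6% × 240571.52 = 1443.43
Import duty = 240571.52 × 11.6% = 27906.30

CIF value: SGD 240571.52; import duty: SGD 27906.30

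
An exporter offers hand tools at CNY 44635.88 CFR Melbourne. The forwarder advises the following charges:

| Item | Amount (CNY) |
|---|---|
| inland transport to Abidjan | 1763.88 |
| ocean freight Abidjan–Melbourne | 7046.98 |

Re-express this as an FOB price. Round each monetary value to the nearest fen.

Not relevant to the conversion: inland to port — on the seller under both CFR and FOB; already in the CFR price and stays in the FOB price.
From CFR to FOB, the seller no longer bears: freight.
FOB price = 44635.88 − 7046.98 = 37588.90

FOB price: CNY 37588.90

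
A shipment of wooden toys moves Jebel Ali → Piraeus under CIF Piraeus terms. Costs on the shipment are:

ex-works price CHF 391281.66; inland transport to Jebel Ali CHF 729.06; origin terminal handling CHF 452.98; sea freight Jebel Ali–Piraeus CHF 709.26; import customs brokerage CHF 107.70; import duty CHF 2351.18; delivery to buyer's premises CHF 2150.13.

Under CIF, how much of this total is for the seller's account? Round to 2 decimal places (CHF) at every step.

CIF: the seller pays costs through ocean freight and marine insurance to the destination port.
Seller's account: goods 391281.66 + inland to port 729.06 + origin terminal 452.98 + freight 709.26 = 393172.96
Buyer's account: brokerage 107.70 + duty 2351.18 + delivery 2150.13 = 4609.01

Seller's account: CHF 393172.96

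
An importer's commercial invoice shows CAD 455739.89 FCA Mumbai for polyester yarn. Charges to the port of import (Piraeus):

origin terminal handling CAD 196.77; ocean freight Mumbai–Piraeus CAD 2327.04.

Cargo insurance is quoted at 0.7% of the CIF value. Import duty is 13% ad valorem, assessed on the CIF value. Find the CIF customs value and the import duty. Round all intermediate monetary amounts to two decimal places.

Let C be the CIF value. C = FCA price + pre-shipment costs + freight + 0.7% × C
C − 0.7% × C = 455739.89 + 196.77 + 2327.04
0.993 × C = 458263.70
C = 458263.70 / 0.993 = 461494.16
Insurance premium = 0.7% × 461494.16 = 3230.46
Import duty = 461494.16 × 13% = 59994.24

CIF value: CAD 461494.16; import duty: CAD 59994.24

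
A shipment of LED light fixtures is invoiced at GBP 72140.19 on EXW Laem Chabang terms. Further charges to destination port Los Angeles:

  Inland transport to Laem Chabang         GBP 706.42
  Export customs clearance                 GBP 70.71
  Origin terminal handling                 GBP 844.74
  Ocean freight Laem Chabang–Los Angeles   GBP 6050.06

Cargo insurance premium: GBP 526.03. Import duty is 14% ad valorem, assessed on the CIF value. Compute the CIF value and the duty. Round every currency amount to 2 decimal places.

CIF = EXW price + pre-shipment costs + freight + insurance
CIF = 72140.19 + 706.42 + 70.71 + 844.74 + 6050.06 + 526.03 = 80338.15
Import duty = 80338.15 × 14% = 11247.34

CIF value: GBP 80338.15; import duty: GBP 11247.34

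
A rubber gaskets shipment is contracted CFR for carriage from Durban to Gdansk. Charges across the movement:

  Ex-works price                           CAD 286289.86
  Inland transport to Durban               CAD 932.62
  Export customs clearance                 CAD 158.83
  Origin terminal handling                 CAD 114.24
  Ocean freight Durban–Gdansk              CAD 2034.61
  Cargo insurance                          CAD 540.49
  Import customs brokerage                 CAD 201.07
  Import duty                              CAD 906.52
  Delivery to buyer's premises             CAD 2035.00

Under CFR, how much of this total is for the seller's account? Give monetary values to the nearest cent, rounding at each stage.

Seller's account: CAD 289530.16

CFR: the seller pays costs through ocean freight to the destination port, but not insurance.
Seller's account: goods 286289.86 + inland to port 932.62 + export clearance 158.83 + origin terminal 114.24 + freight 2034.61 = 289530.16
Buyer's account: insurance 540.49 + brokerage 201.07 + duty 906.52 + delivery 2035.00 = 3683.08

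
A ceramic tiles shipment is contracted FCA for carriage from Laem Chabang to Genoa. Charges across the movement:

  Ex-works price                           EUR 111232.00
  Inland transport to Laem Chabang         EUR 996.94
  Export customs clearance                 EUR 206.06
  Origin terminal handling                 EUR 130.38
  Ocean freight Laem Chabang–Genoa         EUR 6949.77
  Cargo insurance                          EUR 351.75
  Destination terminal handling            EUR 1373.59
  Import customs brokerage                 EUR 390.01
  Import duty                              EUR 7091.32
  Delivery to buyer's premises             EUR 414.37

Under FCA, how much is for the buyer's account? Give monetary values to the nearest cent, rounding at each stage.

FCA: the seller delivers export-cleared goods to the carrier; the buyer bears costs from that point.
Seller's account: goods 111232.00 + inland to port 996.94 + export clearance 206.06 = 112435.00
Buyer's account: origin terminal 130.38 + freight 6949.77 + insurance 351.75 + destination terminal 1373.59 + brokerage 390.01 + duty 7091.32 + delivery 414.37 = 16701.19

Buyer's account: EUR 16701.19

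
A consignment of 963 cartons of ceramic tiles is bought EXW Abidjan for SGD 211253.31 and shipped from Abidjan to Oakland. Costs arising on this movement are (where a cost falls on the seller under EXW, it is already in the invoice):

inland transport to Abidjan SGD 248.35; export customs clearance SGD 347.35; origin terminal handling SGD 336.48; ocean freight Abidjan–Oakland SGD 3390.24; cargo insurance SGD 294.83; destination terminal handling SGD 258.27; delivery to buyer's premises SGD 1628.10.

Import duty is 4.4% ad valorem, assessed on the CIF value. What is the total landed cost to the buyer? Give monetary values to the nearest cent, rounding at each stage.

Total landed cost: SGD 227255.23

EXW: the seller makes goods available at their premises; the buyer bears all onward costs.
CIF value = EXW price + inland to port + export clearance + origin terminal + freight + insurance = 211253.31 + 248.35 + 347.35 + 336.48 + 3390.24 + 294.83 = 215870.56
Import duty = 215870.56 × 4.4% = 9498.30
Buyer bears: inland to port 248.35 + export clearance 347.35 + origin terminal 336.48 + freight 3390.24 + insurance 294.83 + destination terminal 258.27 + delivery 1628.10 + duty 9498.30 = 16001.92
Landed cost = invoice 211253.31 + 16001.92 = 227255.23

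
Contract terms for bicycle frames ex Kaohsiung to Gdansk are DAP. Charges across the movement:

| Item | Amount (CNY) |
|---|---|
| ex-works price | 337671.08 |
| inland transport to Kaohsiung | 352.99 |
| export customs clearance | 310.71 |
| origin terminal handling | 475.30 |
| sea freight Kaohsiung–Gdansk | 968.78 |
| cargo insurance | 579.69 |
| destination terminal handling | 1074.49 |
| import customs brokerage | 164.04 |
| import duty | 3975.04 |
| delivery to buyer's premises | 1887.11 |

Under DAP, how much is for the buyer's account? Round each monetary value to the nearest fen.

DAP: the seller bears all costs to the named destination except import duty and clearance.
Seller's account: goods 337671.08 + inland to port 352.99 + export clearance 310.71 + origin terminal 475.30 + freight 968.78 + insurance 579.69 + destination terminal 1074.49 + delivery 1887.11 = 343320.15
Buyer's account: brokerage 164.04 + duty 3975.04 = 4139.08

Buyer's account: CNY 4139.08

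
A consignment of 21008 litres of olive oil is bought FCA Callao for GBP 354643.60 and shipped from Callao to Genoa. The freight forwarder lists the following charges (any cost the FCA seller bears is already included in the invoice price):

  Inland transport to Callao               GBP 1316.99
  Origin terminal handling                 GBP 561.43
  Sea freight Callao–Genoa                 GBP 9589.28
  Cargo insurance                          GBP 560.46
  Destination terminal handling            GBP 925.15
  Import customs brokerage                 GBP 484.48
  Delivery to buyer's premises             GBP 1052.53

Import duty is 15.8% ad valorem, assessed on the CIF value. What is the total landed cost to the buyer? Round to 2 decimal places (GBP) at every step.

FCA: the seller delivers export-cleared goods to the carrier; the buyer bears costs from that point.
Already in the invoice (seller's account under FCA): inland to port — exclude.
CIF value = FCA price + origin terminal + freight + insurance = 354643.60 + 561.43 + 9589.28 + 560.46 = 365354.77
Import duty = 365354.77 × 15.8% = 57726.05
Buyer bears: origin terminal 561.43 + freight 9589.28 + insurance 560.46 + destination terminal 925.15 + brokerage 484.48 + delivery 1052.53 + duty 57726.05 = 70899.38
Landed cost = invoice 354643.60 + 70899.38 = 425542.98

Total landed cost: GBP 425542.98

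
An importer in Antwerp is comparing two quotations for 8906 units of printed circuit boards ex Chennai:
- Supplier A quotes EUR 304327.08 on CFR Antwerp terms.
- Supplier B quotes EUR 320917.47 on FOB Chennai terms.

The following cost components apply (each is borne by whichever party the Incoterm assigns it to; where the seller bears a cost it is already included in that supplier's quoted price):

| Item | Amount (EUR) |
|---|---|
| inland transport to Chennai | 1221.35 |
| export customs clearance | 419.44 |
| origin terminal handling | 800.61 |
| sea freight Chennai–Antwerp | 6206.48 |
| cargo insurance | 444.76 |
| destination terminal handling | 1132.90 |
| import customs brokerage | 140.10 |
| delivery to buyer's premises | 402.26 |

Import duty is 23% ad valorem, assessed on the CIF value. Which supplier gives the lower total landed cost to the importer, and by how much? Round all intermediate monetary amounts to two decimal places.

Supplier A is cheaper by EUR 28040.15

Supplier A (CFR):
CIF value = CFR price + insurance = 304327.08 + 444.76 = 304771.84
Import duty = 304771.84 × 23% = 70097.52
Buyer bears (A): 444.76 + 1132.90 + 140.10 + 402.26 = 2120.02
Landed cost (A) = invoice 304327.08 + 2120.02 + duty 70097.52 = 376544.62
Supplier B (FOB):
CIF value = FOB price + freight + insurance = 320917.47 + 6206.48 + 444.76 = 327568.71
Import duty = 327568.71 × 23% = 75340.80
Buyer bears (B): 6206.48 + 444.76 + 1132.90 + 140.10 + 402.26 = 8326.50
Landed cost (B) = invoice 320917.47 + 8326.50 + duty 75340.80 = 404584.77
Difference = |376544.62 − 404584.77| = 28040.15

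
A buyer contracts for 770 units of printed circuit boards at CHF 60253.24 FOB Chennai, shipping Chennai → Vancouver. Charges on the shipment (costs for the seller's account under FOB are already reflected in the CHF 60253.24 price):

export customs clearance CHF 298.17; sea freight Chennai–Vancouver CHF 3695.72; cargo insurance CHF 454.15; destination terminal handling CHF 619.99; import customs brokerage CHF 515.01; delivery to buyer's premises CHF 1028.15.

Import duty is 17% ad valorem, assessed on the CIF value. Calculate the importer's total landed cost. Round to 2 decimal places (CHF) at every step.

Total landed cost: CHF 77514.79

FOB: the seller bears costs until goods are on board at the origin port; the buyer bears freight, insurance and all costs thereafter.
Already in the invoice (seller's account under FOB): export clearance — exclude.
CIF value = FOB price + freight + insurance = 60253.24 + 3695.72 + 454.15 = 64403.11
Import duty = 64403.11 × 17% = 10948.53
Buyer bears: freight 3695.72 + insurance 454.15 + destination terminal 619.99 + brokerage 515.01 + delivery 1028.15 + duty 10948.53 = 17261.55
Landed cost = invoice 60253.24 + 17261.55 = 77514.79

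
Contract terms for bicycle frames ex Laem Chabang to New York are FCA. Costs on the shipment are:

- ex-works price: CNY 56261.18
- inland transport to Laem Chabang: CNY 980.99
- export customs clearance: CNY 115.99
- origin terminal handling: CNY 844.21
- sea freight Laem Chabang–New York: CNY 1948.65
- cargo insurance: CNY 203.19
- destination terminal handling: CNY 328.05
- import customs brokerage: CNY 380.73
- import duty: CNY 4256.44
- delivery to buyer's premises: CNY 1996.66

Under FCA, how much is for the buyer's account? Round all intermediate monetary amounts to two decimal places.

Buyer's account: CNY 9957.93

FCA: the seller delivers export-cleared goods to the carrier; the buyer bears costs from that point.
Seller's account: goods 56261.18 + inland to port 980.99 + export clearance 115.99 = 57358.16
Buyer's account: origin terminal 844.21 + freight 1948.65 + insurance 203.19 + destination terminal 328.05 + brokerage 380.73 + duty 4256.44 + delivery 1996.66 = 9957.93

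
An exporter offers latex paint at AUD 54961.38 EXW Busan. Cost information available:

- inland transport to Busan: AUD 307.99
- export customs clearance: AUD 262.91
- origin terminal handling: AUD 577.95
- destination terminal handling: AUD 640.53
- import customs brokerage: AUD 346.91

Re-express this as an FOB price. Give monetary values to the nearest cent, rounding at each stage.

Not relevant to the conversion: destination terminal, brokerage — on the buyer under both terms; not part of either seller's price.
From EXW to FOB, the seller additionally bears: inland to port, export clearance, origin terminal.
FOB price = 54961.38 + 307.99 + 262.91 + 577.95 = 56110.23

FOB price: AUD 56110.23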